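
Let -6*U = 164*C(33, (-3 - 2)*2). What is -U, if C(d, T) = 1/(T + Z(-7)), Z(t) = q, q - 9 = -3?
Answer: -41/6 ≈ -6.8333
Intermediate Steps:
q = 6 (q = 9 - 3 = 6)
Z(t) = 6
C(d, T) = 1/(6 + T) (C(d, T) = 1/(T + 6) = 1/(6 + T))
U = 41/6 (U = -82/(3*(6 + (-3 - 2)*2)) = -82/(3*(6 - 5*2)) = -82/(3*(6 - 10)) = -82/(3*(-4)) = -82*(-1)/(3*4) = -⅙*(-41) = 41/6 ≈ 6.8333)
-U = -1*41/6 = -41/6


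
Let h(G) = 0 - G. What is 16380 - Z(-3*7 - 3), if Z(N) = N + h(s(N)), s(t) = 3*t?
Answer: 16332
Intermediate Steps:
h(G) = -G
Z(N) = -2*N (Z(N) = N - 3*N = -2*N)
16380 - Z(-3*7 - 3) = 16380 - (-2)*(-3*7 - 3) = 16380 - (-2)*(-21 - 3) = 16380 - (-2)*(-24) = 16380 - 1*48 = 16380 - 48 = 16332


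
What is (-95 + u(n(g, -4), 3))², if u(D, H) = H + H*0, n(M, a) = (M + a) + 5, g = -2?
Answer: 8464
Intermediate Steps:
n(M, a) = 5 + M + a
u(D, H) = H (u(D, H) = H + 0 = H)
(-95 + u(n(g, -4), 3))² = (-95 + 3)² = (-92)² = 8464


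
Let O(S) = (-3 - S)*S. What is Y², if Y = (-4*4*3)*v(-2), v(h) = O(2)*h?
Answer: 921600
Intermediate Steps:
O(S) = S*(-3 - S)
v(h) = -10*h (v(h) = (-1*2*(3 + 2))*h = (-1*2*5)*h = -10*h)
Y = -960 (Y = (-4*4*3)*(-10*(-2)) = -16*3*20 = -48*20 = -960)
Y² = (-960)² = 921600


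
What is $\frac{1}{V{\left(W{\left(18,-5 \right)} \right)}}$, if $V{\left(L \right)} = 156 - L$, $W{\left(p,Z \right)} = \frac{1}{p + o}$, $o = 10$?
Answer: $\frac{28}{4367} \approx 0.0064117$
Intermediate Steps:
$W{\left(p,Z \right)} = \frac{1}{10 + p}$ ($W{\left(p,Z \right)} = \frac{1}{p + 10} = \frac{1}{10 + p}$)
$\frac{1}{V{\left(W{\left(18,-5 \right)} \right)}} = \frac{1}{156 - \frac{1}{10 + 18}} = \frac{1}{156 - \frac{1}{28}} = \frac{1}{\frac{4367}{28}} = \frac{28}{4367}$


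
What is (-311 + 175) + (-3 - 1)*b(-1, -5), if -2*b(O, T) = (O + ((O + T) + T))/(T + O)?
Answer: -132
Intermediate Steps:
b(O, T) = -(2*O + 2*T)/(2*(O + T)) (b(O, T) = -(O + ((O + T) + T))/(2*(T + O)) = -(O + (O + 2*T))/(2*(O + T)) = -(2*O + 2*T)/(2*(O + T)))
(-311 + 175) + (-3 - 1)*b(-1, -5) = (-311 + 175) + (-3 - 1)*(-1) = -136 - 4*(-1) = -136 + 4 = -132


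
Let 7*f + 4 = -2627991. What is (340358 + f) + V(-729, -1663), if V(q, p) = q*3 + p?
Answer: -272439/7 ≈ -38920.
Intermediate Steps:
f = -2627995/7 (f = -4/7 + (1/7)*(-2627991) = -4/7 - 2627991/7 = -2627995/7 ≈ -3.7543e+5)
V(q, p) = p + 3*q (V(q, p) = 3*q + p = p + 3*q)
(340358 + f) + V(-729, -1663) = (340358 - 2627995/7) + (-1663 + 3*(-729)) = -245489/7 + (-1663 - 2187) = -245489/7 - 3850 = -272439/7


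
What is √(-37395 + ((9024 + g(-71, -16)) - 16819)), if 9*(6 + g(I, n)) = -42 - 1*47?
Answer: I*√406853/3 ≈ 212.62*I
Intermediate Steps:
g(I, n) = -143/9 (g(I, n) = -6 + (-42 - 1*47)/9 = -6 + (-42 - 47)/9 = -6 + (⅑)*(-89) = -6 - 89/9 = -143/9)
√(-37395 + ((9024 + g(-71, -16)) - 16819)) = √(-37395 + ((9024 - 143/9) - 16819)) = √(-37395 + (81073/9 - 16819)) = √(-37395 - 70298/9) = √(-406853/9) = I*√406853/3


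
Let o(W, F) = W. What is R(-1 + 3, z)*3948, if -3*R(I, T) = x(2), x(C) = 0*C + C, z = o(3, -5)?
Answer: -2632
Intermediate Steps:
z = 3
x(C) = C (x(C) = 0 + C = C)
R(I, T) = -2/3 (R(I, T) = -1/3*2 = -2/3)
R(-1 + 3, z)*3948 = -2/3*3948 = -2632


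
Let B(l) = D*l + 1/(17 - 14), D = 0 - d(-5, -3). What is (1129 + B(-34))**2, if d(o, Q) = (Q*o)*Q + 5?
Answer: 478864/9 ≈ 53207.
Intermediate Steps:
d(o, Q) = 5 + o*Q**2 (d(o, Q) = o*Q**2 + 5 = 5 + o*Q**2)
D = 40 (D = 0 - (5 - 5*(-3)**2) = 0 - (5 - 5*9) = 0 - (5 - 45) = 0 - 1*(-40) = 0 + 40 = 40)
B(l) = 1/3 + 40*l (B(l) = 40*l + 1/(17 - 14) = 40*l + 1/3 = 1/3 + 40*l)
(1129 + B(-34))**2 = (1129 + (1/3 + 40*(-34)))**2 = (1129 + (1/3 - 1360))**2 = (1129 - 4079/3)**2 = (-692/3)**2 = 478864/9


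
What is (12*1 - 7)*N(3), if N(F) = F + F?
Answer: 30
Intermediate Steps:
N(F) = 2*F
(12*1 - 7)*N(3) = (12*1 - 7)*(2*3) = (12 - 7)*6 = 5*6 = 30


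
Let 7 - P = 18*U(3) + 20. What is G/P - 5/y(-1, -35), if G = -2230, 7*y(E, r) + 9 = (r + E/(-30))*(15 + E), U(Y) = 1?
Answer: 16692215/231818 ≈ 72.006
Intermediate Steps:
y(E, r) = -9/7 + (15 + E)*(r - E/30)/7 (y(E, r) = -9/7 + ((r + E/(-30))*(15 + E))/7 = -9/7 + ((r + E*(-1/30))*(15 + E))/7 = -9/7 + ((r - E/30)*(15 + E))/7 = -9/7 + ((15 + E)*(r - E/30))/7 = -9/7 + (15 + E)*(r - E/30)/7)
P = -31 (P = 7 - (18*1 + 20) = 7 - (18 + 20) = 7 - 1*38 = 7 - 38 = -31)
G/P - 5/y(-1, -35) = -2230/(-31) - 5/(-9/7 - 1/14*(-1) - 1/210*(-1)² + (15/7)*(-35) + (⅐)*(-1)*(-35)) = -2230*(-1/31) - 5/(-9/7 + 1/14 - 1/210*1 - 75 + 5) = 2230/31 - 5/(-9/7 + 1/14 - 1/210 - 75 + 5) = 2230/31 - 5/(-7478/105) = 2230/31 - 5*(-105/7478) = 2230/31 + 525/7478 = 16692215/231818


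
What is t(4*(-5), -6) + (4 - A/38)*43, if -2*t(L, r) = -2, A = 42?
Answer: 2384/19 ≈ 125.47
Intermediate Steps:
t(L, r) = 1 (t(L, r) = -½*(-2) = 1)
t(4*(-5), -6) + (4 - A/38)*43 = 1 + (4 - 42/38)*43 = 1 + (4 - 1*21/19)*43 = 1 + (4 - 21/19)*43 = 1 + (55/19)*43 = 1 + 2365/19 = 2384/19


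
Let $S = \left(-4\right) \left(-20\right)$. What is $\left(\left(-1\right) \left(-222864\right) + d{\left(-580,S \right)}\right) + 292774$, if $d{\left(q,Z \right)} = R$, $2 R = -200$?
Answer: $515538$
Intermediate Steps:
$S = 80$
$R = -100$ ($R = \frac{1}{2} \left(-200\right) = -100$)
$d{\left(q,Z \right)} = -100$
$\left(\left(-1\right) \left(-222864\right) + d{\left(-580,S \right)}\right) + 292774 = \left(\left(-1\right) \left(-222864\right) - 100\right) + 292774 = \left(222864 - 100\right) + 292774 = 222764 + 292774 = 515538$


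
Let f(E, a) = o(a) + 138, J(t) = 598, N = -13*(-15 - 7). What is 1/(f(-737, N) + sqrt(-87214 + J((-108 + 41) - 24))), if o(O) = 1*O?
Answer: 53/33299 - 3*I*sqrt(2406)/133196 ≈ 0.0015916 - 0.0011048*I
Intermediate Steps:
N = 286 (N = -13*(-22) = 286)
o(O) = O
f(E, a) = 138 + a (f(E, a) = a + 138 = 138 + a)
1/(f(-737, N) + sqrt(-87214 + J((-108 + 41) - 24))) = 1/((138 + 286) + sqrt(-87214 + 598)) = 1/(424 + sqrt(-86616)) = 1/(424 + 6*I*sqrt(2406))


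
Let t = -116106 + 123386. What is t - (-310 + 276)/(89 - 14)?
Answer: 546034/75 ≈ 7280.5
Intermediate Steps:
t = 7280
t - (-310 + 276)/(89 - 14) = 7280 - (-310 + 276)/(89 - 14) = 7280 - (-34)/75 = 7280 - 1*(-34/75) = 7280 + 34/75 = 546034/75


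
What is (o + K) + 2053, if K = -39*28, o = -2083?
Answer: -1122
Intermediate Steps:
K = -1092
(o + K) + 2053 = (-2083 - 1092) + 2053 = -3175 + 2053 = -1122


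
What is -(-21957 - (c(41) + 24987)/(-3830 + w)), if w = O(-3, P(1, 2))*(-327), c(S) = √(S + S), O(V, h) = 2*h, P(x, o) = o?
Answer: 112790079/5138 - √82/5138 ≈ 21952.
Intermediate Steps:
c(S) = √2*√S (c(S) = √(2*S) = √2*√S)
w = -1308 (w = (2*2)*(-327) = 4*(-327) = -1308)
-(-21957 - (c(41) + 24987)/(-3830 + w)) = -(-21957 - (√2*√41 + 24987)/(-3830 - 1308)) = -(-21957 - (√82 + 24987)/(-5138)) = -(-21957 - (24987 + √82)*(-1)/5138) = -(-21957 - (-24987/5138 - √82/5138)) = -(-21957 + (24987/5138 + √82/5138)) = -(-112790079/5138 + √82/5138) = 112790079/5138 - √82/5138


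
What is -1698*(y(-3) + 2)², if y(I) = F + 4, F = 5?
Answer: -205458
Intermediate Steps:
y(I) = 9 (y(I) = 5 + 4 = 9)
-1698*(y(-3) + 2)² = -1698*(9 + 2)² = -1698*11² = -1698*121 = -205458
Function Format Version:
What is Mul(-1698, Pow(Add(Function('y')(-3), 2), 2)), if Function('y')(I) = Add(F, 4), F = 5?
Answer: -205458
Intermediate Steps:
Function('y')(I) = 9 (Function('y')(I) = Add(5, 4) = 9)
Mul(-1698, Pow(Add(Function('y')(-3), 2), 2)) = Mul(-1698, Pow(Add(9, 2), 2)) = Mul(-1698, Pow(11, 2)) = Mul(-1698, 121) = -205458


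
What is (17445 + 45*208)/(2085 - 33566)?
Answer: -26805/31481 ≈ -0.85147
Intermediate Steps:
(17445 + 45*208)/(2085 - 33566) = (17445 + 9360)/(-31481) = 26805*(-1/31481) = -26805/31481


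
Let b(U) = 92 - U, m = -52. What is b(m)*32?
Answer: 4608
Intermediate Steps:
b(m)*32 = (92 - 1*(-52))*32 = (92 + 52)*32 = 144*32 = 4608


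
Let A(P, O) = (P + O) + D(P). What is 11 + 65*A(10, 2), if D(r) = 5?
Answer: 1116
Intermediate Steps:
A(P, O) = 5 + O + P (A(P, O) = (P + O) + 5 = (O + P) + 5 = 5 + O + P)
11 + 65*A(10, 2) = 11 + 65*(5 + 2 + 10) = 11 + 65*17 = 11 + 1105 = 1116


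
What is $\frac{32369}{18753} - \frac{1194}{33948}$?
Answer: $\frac{59803985}{35368158} \approx 1.6909$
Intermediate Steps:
$\frac{32369}{18753} - \frac{1194}{33948} = 32369 \cdot \frac{1}{18753} - \frac{199}{5658} = \frac{32369}{18753} - \frac{199}{5658} = \frac{59803985}{35368158}$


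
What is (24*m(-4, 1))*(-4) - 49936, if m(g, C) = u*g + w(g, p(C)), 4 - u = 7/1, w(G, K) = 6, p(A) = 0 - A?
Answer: -51664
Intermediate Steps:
p(A) = -A
u = -3 (u = 4 - 7/1 = 4 - 7 = -3)
m(g, C) = 6 - 3*g (m(g, C) = -3*g + 6 = 6 - 3*g)
(24*m(-4, 1))*(-4) - 49936 = (24*(6 - 3*(-4)))*(-4) - 49936 = (24*(6 + 12))*(-4) - 49936 = (24*18)*(-4) - 49936 = 432*(-4) - 49936 = -1728 - 49936 = -51664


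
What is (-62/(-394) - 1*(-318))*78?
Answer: 4888806/197 ≈ 24816.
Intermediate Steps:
(-62/(-394) - 1*(-318))*78 = (-62*(-1/394) + 318)*78 = (31/197 + 318)*78 = (62677/197)*78 = 4888806/197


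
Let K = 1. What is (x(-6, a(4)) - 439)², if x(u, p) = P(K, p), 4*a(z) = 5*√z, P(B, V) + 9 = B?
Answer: 199809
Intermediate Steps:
P(B, V) = -9 + B
a(z) = 5*√z/4 (a(z) = (5*√z)/4 = 5*√z/4)
x(u, p) = -8 (x(u, p) = -9 + 1 = -8)
(x(-6, a(4)) - 439)² = (-8 - 439)² = (-447)² = 199809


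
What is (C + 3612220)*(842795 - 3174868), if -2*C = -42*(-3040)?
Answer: -8275081191740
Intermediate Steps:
C = -63840 (C = -(-21)*(-3040) = -½*127680 = -63840)
(C + 3612220)*(842795 - 3174868) = (-63840 + 3612220)*(842795 - 3174868) = 3548380*(-2332073) = -8275081191740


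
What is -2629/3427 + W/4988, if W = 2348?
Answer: -1266714/4273469 ≈ -0.29641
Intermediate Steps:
-2629/3427 + W/4988 = -2629/3427 + 2348/4988 = -2629*1/3427 + 2348*(1/4988) = -2629/3427 + 587/1247 = -1266714/4273469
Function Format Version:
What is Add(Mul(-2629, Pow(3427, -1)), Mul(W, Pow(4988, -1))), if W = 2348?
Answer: Rational(-1266714, 4273469) ≈ -0.29641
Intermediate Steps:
Add(Mul(-2629, Pow(3427, -1)), Mul(W, Pow(4988, -1))) = Add(Mul(-2629, Pow(3427, -1)), Mul(2348, Pow(4988, -1))) = Add(Mul(-2629, Rational(1, 3427)), Mul(2348, Rational(1, 4988))) = Add(Rational(-2629, 3427), Rational(587, 1247)) = Rational(-1266714, 4273469)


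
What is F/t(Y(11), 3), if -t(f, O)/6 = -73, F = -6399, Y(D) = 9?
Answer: -2133/146 ≈ -14.610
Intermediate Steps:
t(f, O) = 438 (t(f, O) = -6*(-73) = 438)
F/t(Y(11), 3) = -6399/438 = -6399*1/438 = -2133/146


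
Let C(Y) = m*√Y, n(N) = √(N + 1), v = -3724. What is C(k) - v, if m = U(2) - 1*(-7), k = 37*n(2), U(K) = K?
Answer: 3724 + 9*3^(¼)*√37 ≈ 3796.0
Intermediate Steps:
n(N) = √(1 + N)
k = 37*√3 (k = 37*√(1 + 2) = 37*√3 ≈ 64.086)
m = 9 (m = 2 - 1*(-7) = 2 + 7 = 9)
C(Y) = 9*√Y
C(k) - v = 9*√(37*√3) - 1*(-3724) = 9*(3^(¼)*√37) + 3724 = 9*3^(¼)*√37 + 3724 = 3724 + 9*3^(¼)*√37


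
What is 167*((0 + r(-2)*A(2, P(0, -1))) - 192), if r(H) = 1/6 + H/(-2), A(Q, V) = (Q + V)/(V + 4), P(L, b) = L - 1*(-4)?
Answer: -255343/8 ≈ -31918.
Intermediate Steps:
P(L, b) = 4 + L (P(L, b) = L + 4 = 4 + L)
A(Q, V) = (Q + V)/(4 + V)
r(H) = ⅙ - H/2 (r(H) = 1*(⅙) + H*(-½) = ⅙ - H/2)
167*((0 + r(-2)*A(2, P(0, -1))) - 192) = 167*((0 + (⅙ - ½*(-2))*((2 + (4 + 0))/(4 + (4 + 0)))) - 192) = 167*((0 + (⅙ + 1)*((2 + 4)/(4 + 4))) - 192) = 167*((0 + 7*(6/8)/6) - 192) = 167*((0 + 7*((⅛)*6)/6) - 192) = 167*((0 + (7/6)*(¾)) - 192) = 167*((0 + 7/8) - 192) = 167*(7/8 - 192) = 167*(-1529/8) = -255343/8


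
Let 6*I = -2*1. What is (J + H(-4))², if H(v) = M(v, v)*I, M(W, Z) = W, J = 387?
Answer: 1357225/9 ≈ 1.5080e+5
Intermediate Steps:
I = -⅓ (I = (-2*1)/6 = (⅙)*(-2) = -⅓ ≈ -0.33333)
H(v) = -v/3 (H(v) = v*(-⅓) = -v/3)
(J + H(-4))² = (387 - ⅓*(-4))² = (387 + 4/3)² = (1165/3)² = 1357225/9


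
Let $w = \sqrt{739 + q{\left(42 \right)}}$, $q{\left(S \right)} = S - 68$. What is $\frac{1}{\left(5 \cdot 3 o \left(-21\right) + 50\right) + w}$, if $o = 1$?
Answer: $- \frac{265}{69512} - \frac{\sqrt{713}}{69512} \approx -0.0041964$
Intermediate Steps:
$q{\left(S \right)} = -68 + S$
$w = \sqrt{713}$ ($w = \sqrt{739 + \left(-68 + 42\right)} = \sqrt{739 - 26} = \sqrt{713} \approx 26.702$)
$\frac{1}{\left(5 \cdot 3 o \left(-21\right) + 50\right) + w} = \frac{1}{\left(5 \cdot 3 \cdot 1 \left(-21\right) + 50\right) + \sqrt{713}} = \frac{1}{\left(15 \cdot 1 \left(-21\right) + 50\right) + \sqrt{713}} = \frac{1}{\left(15 \left(-21\right) + 50\right) + \sqrt{713}} = \frac{1}{\left(-315 + 50\right) + \sqrt{713}} = \frac{1}{-265 + \sqrt{713}}$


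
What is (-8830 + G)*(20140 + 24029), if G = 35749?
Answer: 1188985311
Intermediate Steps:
(-8830 + G)*(20140 + 24029) = (-8830 + 35749)*(20140 + 24029) = 26919*44169 = 1188985311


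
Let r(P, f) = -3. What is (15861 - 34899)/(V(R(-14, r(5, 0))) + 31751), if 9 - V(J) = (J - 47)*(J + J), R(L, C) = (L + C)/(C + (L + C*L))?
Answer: -5949375/9904736 ≈ -0.60066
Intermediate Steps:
R(L, C) = (C + L)/(C + L + C*L)
V(J) = 9 - 2*J*(-47 + J) (V(J) = 9 - (J - 47)*(J + J) = 9 - (-47 + J)*2*J = 9 - 2*J*(-47 + J))
(15861 - 34899)/(V(R(-14, r(5, 0))) + 31751) = (15861 - 34899)/((9 - 2*(-3 - 14)²/(-3 - 14 - 3*(-14))² + 94*((-3 - 14)/(-3 - 14 - 3*(-14)))) + 31751) = -19038/((9 - 2*289/(-3 - 14 + 42)² + 94*(-17/(-3 - 14 + 42))) + 31751) = -19038/((9 - 2*(-17/25)² + 94*(-17/25)) + 31751) = -19038/((9 - 2*289/625 - 1598/25) + 31751) = -19038/((9 - 578/625 - 1598/25) + 31751) = -19038/(-34903/625 + 31751) = -19038/19809472/625 = -19038*625/19809472 = -5949375/9904736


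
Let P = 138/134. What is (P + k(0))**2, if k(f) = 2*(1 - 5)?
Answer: 218089/4489 ≈ 48.583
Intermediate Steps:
P = 69/67 (P = 138*(1/134) = 69/67 ≈ 1.0299)
k(f) = -8 (k(f) = 2*(-4) = -8)
(P + k(0))**2 = (69/67 - 8)**2 = (-467/67)**2 = 218089/4489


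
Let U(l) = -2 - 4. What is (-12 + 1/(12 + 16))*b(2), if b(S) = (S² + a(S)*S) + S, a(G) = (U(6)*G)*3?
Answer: 11055/14 ≈ 789.64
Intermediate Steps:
U(l) = -6
a(G) = -18*G (a(G) = -6*G*3 = -18*G)
b(S) = S - 17*S² (b(S) = (S² + (-18*S)*S) + S = (S² - 18*S²) + S = -17*S² + S = S - 17*S²)
(-12 + 1/(12 + 16))*b(2) = (-12 + 1/(12 + 16))*(2*(1 - 17*2)) = (-12 + 1/28)*(2*(1 - 34)) = (-12 + 1/28)*(2*(-33)) = -335/28*(-66) = 11055/14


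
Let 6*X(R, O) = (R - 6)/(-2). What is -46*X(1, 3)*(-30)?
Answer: 575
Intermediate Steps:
X(R, O) = ½ - R/12 (X(R, O) = ((R - 6)/(-2))/6 = ((-6 + R)*(-½))/6 = (3 - R/2)/6 = ½ - R/12)
-46*X(1, 3)*(-30) = -46*(½ - 1/12*1)*(-30) = -46*(½ - 1/12)*(-30) = -46*5/12*(-30) = -115/6*(-30) = 575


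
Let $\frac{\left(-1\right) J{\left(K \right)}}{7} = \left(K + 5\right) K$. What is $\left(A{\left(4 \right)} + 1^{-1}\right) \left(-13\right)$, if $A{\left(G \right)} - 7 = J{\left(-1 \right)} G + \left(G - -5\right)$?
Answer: $-1677$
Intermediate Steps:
$J{\left(K \right)} = - 7 K \left(5 + K\right)$ ($J{\left(K \right)} = - 7 \left(K + 5\right) K = - 7 \left(5 + K\right) K = - 7 K \left(5 + K\right)$)
$A{\left(G \right)} = 12 + 29 G$ ($A{\left(G \right)} = 7 + \left(\left(-7\right) \left(-1\right) \left(5 - 1\right) G + \left(G - -5\right)\right) = 7 + \left(\left(-7\right) \left(-1\right) 4 G + \left(G + 5\right)\right) = 7 + \left(28 G + \left(5 + G\right)\right) = 7 + \left(5 + 29 G\right) = 12 + 29 G$)
$\left(A{\left(4 \right)} + 1^{-1}\right) \left(-13\right) = \left(\left(12 + 29 \cdot 4\right) + 1^{-1}\right) \left(-13\right) = \left(\left(12 + 116\right) + 1\right) \left(-13\right) = \left(128 + 1\right) \left(-13\right) = 129 \left(-13\right) = -1677$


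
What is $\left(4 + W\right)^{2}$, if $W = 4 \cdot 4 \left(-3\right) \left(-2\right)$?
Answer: $10000$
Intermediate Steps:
$W = 96$ ($W = 4 \left(-12\right) \left(-2\right) = \left(-48\right) \left(-2\right) = 96$)
$\left(4 + W\right)^{2} = \left(4 + 96\right)^{2} = 100^{2} = 10000$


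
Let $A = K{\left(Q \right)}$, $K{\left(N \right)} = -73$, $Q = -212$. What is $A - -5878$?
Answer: $5805$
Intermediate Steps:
$A = -73$
$A - -5878 = -73 - -5878 = -73 + 5878 = 5805$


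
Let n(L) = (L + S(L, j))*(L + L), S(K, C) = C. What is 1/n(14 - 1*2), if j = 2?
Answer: 1/336 ≈ 0.0029762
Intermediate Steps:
n(L) = 2*L*(2 + L) (n(L) = (L + 2)*(L + L) = (2 + L)*(2*L) = 2*L*(2 + L))
1/n(14 - 1*2) = 1/(2*(14 - 1*2)*(2 + (14 - 1*2))) = 1/(2*(14 - 2)*(2 + (14 - 2))) = 1/(2*12*(2 + 12)) = 1/(2*12*14) = 1/336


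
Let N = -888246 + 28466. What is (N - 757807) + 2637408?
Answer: 1019821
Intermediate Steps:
N = -859780
(N - 757807) + 2637408 = (-859780 - 757807) + 2637408 = -1617587 + 2637408 = 1019821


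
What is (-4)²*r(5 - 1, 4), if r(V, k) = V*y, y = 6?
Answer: 384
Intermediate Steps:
r(V, k) = 6*V (r(V, k) = V*6 = 6*V)
(-4)²*r(5 - 1, 4) = (-4)²*(6*(5 - 1)) = 16*(6*4) = 16*24 = 384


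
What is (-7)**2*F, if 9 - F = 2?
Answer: 343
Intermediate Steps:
F = 7 (F = 9 - 1*2 = 9 - 2 = 7)
(-7)**2*F = (-7)**2*7 = 49*7 = 343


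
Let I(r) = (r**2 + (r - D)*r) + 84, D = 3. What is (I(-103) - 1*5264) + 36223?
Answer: 52570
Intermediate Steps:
I(r) = 84 + r**2 + r*(-3 + r) (I(r) = (r**2 + (r - 1*3)*r) + 84 = (r**2 + (r - 3)*r) + 84 = (r**2 + (-3 + r)*r) + 84 = (r**2 + r*(-3 + r)) + 84 = 84 + r**2 + r*(-3 + r))
(I(-103) - 1*5264) + 36223 = ((84 - 3*(-103) + 2*(-103)**2) - 1*5264) + 36223 = ((84 + 309 + 2*10609) - 5264) + 36223 = ((84 + 309 + 21218) - 5264) + 36223 = (21611 - 5264) + 36223 = 16347 + 36223 = 52570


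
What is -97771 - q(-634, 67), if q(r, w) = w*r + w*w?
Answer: -59782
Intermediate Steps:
q(r, w) = w**2 + r*w (q(r, w) = r*w + w**2 = w**2 + r*w)
-97771 - q(-634, 67) = -97771 - 67*(-634 + 67) = -97771 - 67*(-567) = -97771 - 1*(-37989) = -97771 + 37989 = -59782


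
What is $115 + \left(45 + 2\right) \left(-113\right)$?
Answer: $-5196$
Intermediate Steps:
$115 + \left(45 + 2\right) \left(-113\right) = 115 + 47 \left(-113\right) = 115 - 5311 = -5196$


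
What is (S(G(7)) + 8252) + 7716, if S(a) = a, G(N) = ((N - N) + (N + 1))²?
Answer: 16032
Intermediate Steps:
G(N) = (1 + N)² (G(N) = (0 + (1 + N))² = (1 + N)²)
(S(G(7)) + 8252) + 7716 = ((1 + 7)² + 8252) + 7716 = (8² + 8252) + 7716 = (64 + 8252) + 7716 = 8316 + 7716 = 16032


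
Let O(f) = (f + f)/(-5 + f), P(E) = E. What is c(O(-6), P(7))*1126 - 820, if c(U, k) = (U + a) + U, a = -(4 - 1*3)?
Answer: 5618/11 ≈ 510.73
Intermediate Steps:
a = -1 (a = -(4 - 3) = -1*1 = -1)
O(f) = 2*f/(-5 + f) (O(f) = (2*f)/(-5 + f) = 2*f/(-5 + f))
c(U, k) = -1 + 2*U (c(U, k) = (U - 1) + U = (-1 + U) + U = -1 + 2*U)
c(O(-6), P(7))*1126 - 820 = (-1 + 2*(2*(-6)/(-5 - 6)))*1126 - 820 = (-1 + 2*(2*(-6)/(-11)))*1126 - 820 = (-1 + 2*(2*(-6)*(-1/11)))*1126 - 820 = (-1 + 2*(12/11))*1126 - 820 = (-1 + 24/11)*1126 - 820 = (13/11)*1126 - 820 = 14638/11 - 820 = 5618/11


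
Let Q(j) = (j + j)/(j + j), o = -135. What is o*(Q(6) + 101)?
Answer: -13770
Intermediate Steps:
Q(j) = 1 (Q(j) = (2*j)/((2*j)) = (2*j)*(1/(2*j)) = 1)
o*(Q(6) + 101) = -135*(1 + 101) = -135*102 = -13770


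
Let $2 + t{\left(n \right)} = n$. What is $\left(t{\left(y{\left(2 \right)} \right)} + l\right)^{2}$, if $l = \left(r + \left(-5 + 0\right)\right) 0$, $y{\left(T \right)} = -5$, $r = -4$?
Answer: $49$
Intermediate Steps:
$t{\left(n \right)} = -2 + n$
$l = 0$ ($l = \left(-4 + \left(-5 + 0\right)\right) 0 = \left(-4 - 5\right) 0 = \left(-9\right) 0 = 0$)
$\left(t{\left(y{\left(2 \right)} \right)} + l\right)^{2} = \left(\left(-2 - 5\right) + 0\right)^{2} = \left(-7 + 0\right)^{2} = \left(-7\right)^{2} = 49$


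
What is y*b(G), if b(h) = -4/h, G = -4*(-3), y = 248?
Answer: -248/3 ≈ -82.667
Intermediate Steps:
G = 12
y*b(G) = 248*(-4/12) = 248*(-4*1/12) = 248*(-1/3) = -248/3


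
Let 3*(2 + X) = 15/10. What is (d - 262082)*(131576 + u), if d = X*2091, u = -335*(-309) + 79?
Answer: -62371434645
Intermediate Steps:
X = -3/2 (X = -2 + (15/10)/3 = -2 + (15*(⅒))/3 = -2 + (⅓)*(3/2) = -2 + ½ = -3/2 ≈ -1.5000)
u = 103594 (u = 103515 + 79 = 103594)
d = -6273/2 (d = -3/2*2091 = -6273/2 ≈ -3136.5)
(d - 262082)*(131576 + u) = (-6273/2 - 262082)*(131576 + 103594) = -530437/2*235170 = -62371434645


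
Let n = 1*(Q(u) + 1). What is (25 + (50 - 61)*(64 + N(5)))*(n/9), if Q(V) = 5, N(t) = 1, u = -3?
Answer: -460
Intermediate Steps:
n = 6 (n = 1*(5 + 1) = 1*6 = 6)
(25 + (50 - 61)*(64 + N(5)))*(n/9) = (25 + (50 - 61)*(64 + 1))*(6/9) = (25 - 11*65)*(6*(⅑)) = (25 - 715)*(⅔) = -690*⅔ = -460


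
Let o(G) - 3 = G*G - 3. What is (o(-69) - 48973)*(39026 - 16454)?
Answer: -997953264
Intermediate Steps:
o(G) = G**2 (o(G) = 3 + (G*G - 3) = 3 + (G**2 - 3) = 3 + (-3 + G**2) = G**2)
(o(-69) - 48973)*(39026 - 16454) = ((-69)**2 - 48973)*(39026 - 16454) = (4761 - 48973)*22572 = -44212*22572 = -997953264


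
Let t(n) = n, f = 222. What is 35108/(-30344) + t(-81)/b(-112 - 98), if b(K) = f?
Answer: -213580/140341 ≈ -1.5219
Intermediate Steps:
b(K) = 222
35108/(-30344) + t(-81)/b(-112 - 98) = 35108/(-30344) - 81/222 = 35108*(-1/30344) - 81*1/222 = -8777/7586 - 27/74 = -213580/140341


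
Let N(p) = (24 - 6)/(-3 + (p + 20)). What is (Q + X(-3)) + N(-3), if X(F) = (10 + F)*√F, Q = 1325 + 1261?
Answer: 18111/7 + 7*I*√3 ≈ 2587.3 + 12.124*I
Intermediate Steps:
Q = 2586
N(p) = 18/(17 + p) (N(p) = 18/(-3 + (20 + p)) = 18/(17 + p))
X(F) = √F*(10 + F)
(Q + X(-3)) + N(-3) = (2586 + √(-3)*(10 - 3)) + 18/(17 - 3) = (2586 + (I*√3)*7) + 18/14 = (2586 + 7*I*√3) + 18*(1/14) = (2586 + 7*I*√3) + 9/7 = 18111/7 + 7*I*√3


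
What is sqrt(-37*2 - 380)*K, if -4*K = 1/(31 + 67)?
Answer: -I*sqrt(454)/392 ≈ -0.054355*I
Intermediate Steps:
K = -1/392 (K = -1/(4*(31 + 67)) = -1/4/98 = -1/4*1/98 = -1/392 ≈ -0.0025510)
sqrt(-37*2 - 380)*K = sqrt(-37*2 - 380)*(-1/392) = sqrt(-74 - 380)*(-1/392) = sqrt(-454)*(-1/392) = (I*sqrt(454))*(-1/392) = -I*sqrt(454)/392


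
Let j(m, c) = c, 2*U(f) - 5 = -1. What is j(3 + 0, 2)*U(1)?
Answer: 4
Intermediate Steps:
U(f) = 2 (U(f) = 5/2 + (1/2)*(-1) = 5/2 - 1/2 = 2)
j(3 + 0, 2)*U(1) = 2*2 = 4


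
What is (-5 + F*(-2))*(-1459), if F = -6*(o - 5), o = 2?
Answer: 59819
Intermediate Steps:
F = 18 (F = -6*(2 - 5) = -6*(-3) = -3*(-6) = 18)
(-5 + F*(-2))*(-1459) = (-5 + 18*(-2))*(-1459) = (-5 - 36)*(-1459) = -41*(-1459) = 59819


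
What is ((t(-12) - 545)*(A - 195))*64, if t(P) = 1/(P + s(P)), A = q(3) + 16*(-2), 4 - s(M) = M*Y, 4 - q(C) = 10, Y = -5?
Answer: 138163408/17 ≈ 8.1273e+6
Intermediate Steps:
q(C) = -6 (q(C) = 4 - 1*10 = 4 - 10 = -6)
s(M) = 4 + 5*M (s(M) = 4 - M*(-5) = 4 - (-5)*M = 4 + 5*M)
A = -38 (A = -6 + 16*(-2) = -6 - 32 = -38)
t(P) = 1/(4 + 6*P) (t(P) = 1/(P + (4 + 5*P)) = 1/(4 + 6*P))
((t(-12) - 545)*(A - 195))*64 = ((1/(2*(2 + 3*(-12))) - 545)*(-38 - 195))*64 = ((1/(2*(2 - 36)) - 545)*(-233))*64 = (((½)/(-34) - 545)*(-233))*64 = (((½)*(-1/34) - 545)*(-233))*64 = ((-1/68 - 545)*(-233))*64 = -37061/68*(-233)*64 = (8635213/68)*64 = 138163408/17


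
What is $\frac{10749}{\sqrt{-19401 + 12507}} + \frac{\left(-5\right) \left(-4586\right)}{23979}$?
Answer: $\frac{22930}{23979} - \frac{3583 i \sqrt{766}}{766} \approx 0.95625 - 129.46 i$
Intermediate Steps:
$\frac{10749}{\sqrt{-19401 + 12507}} + \frac{\left(-5\right) \left(-4586\right)}{23979} = \frac{10749}{\sqrt{-6894}} + 22930 \cdot \frac{1}{23979} = \frac{10749}{3 i \sqrt{766}} + \frac{22930}{23979} = 10749 \left(- \frac{i \sqrt{766}}{2298}\right) + \frac{22930}{23979} = - \frac{3583 i \sqrt{766}}{766} + \frac{22930}{23979} = \frac{22930}{23979} - \frac{3583 i \sqrt{766}}{766}$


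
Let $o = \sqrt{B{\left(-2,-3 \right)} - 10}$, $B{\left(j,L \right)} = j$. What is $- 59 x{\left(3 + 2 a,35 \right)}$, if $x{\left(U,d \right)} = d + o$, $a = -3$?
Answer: $-2065 - 118 i \sqrt{3} \approx -2065.0 - 204.38 i$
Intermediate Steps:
$o = 2 i \sqrt{3}$ ($o = \sqrt{-2 - 10} = \sqrt{-12} = 2 i \sqrt{3} \approx 3.4641 i$)
$x{\left(U,d \right)} = d + 2 i \sqrt{3}$
$- 59 x{\left(3 + 2 a,35 \right)} = - 59 \left(35 + 2 i \sqrt{3}\right) = -2065 - 118 i \sqrt{3}$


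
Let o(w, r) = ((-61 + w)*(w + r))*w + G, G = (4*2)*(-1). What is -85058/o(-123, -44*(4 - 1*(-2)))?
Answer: 42529/4379296 ≈ 0.0097114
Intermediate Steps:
G = -8 (G = 8*(-1) = -8)
o(w, r) = -8 + w*(-61 + w)*(r + w) (o(w, r) = ((-61 + w)*(w + r))*w - 8 = ((-61 + w)*(r + w))*w - 8 = w*(-61 + w)*(r + w) - 8 = -8 + w*(-61 + w)*(r + w))
-85058/o(-123, -44*(4 - 1*(-2))) = -85058/(-8 + (-123)**3 - 61*(-123)**2 - 44*(4 - 1*(-2))*(-123)**2 - 61*(-44*(4 - 1*(-2)))*(-123)) = -85058/(-8 - 1860867 - 61*15129 - 44*(4 + 2)*15129 - 61*(-44*(4 + 2))*(-123)) = -85058/(-8 - 1860867 - 922869 - 44*6*15129 - 61*(-44*6)*(-123)) = -85058/(-8 - 1860867 - 922869 - 264*15129 - 61*(-264)*(-123)) = -85058/(-8 - 1860867 - 922869 - 3994056 - 1980792) = -85058/(-8758592) = -85058*(-1/8758592) = 42529/4379296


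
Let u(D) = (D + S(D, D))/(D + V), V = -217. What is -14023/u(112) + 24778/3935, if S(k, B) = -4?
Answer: 1932209683/141660 ≈ 13640.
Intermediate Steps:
u(D) = (-4 + D)/(-217 + D) (u(D) = (D - 4)/(D - 217) = (-4 + D)/(-217 + D))
-14023/u(112) + 24778/3935 = -14023*(-217 + 112)/(-4 + 112) + 24778/3935 = -14023/(108/(-105)) + 24778*(1/3935) = -14023/((-1/105*108)) + 24778/3935 = -14023/(-36/35) + 24778/3935 = -14023*(-35/36) + 24778/3935 = 490805/36 + 24778/3935 = 1932209683/141660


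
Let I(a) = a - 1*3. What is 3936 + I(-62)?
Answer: 3871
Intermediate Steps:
I(a) = -3 + a (I(a) = a - 3 = -3 + a)
3936 + I(-62) = 3936 + (-3 - 62) = 3936 - 65 = 3871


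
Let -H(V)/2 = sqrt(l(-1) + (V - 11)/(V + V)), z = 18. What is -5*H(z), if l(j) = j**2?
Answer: 5*sqrt(43)/3 ≈ 10.929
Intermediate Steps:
H(V) = -2*sqrt(1 + (-11 + V)/(2*V)) (H(V) = -2*sqrt((-1)**2 + (V - 11)/(V + V)) = -2*sqrt(1 + (-11 + V)/((2*V))) = -2*sqrt(1 + (-11 + V)*(1/(2*V))) = -2*sqrt(1 + (-11 + V)/(2*V)))
-5*H(z) = -(-5)*sqrt(6 - 22/18) = -(-5)*sqrt(6 - 22*1/18) = -(-5)*sqrt(6 - 11/9) = -(-5)*sqrt(43/9) = -(-5)*sqrt(43)/3 = 5*sqrt(43)/3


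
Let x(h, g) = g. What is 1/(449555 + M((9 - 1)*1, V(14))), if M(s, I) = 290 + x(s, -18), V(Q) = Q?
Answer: 1/449827 ≈ 2.2231e-6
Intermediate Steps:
M(s, I) = 272 (M(s, I) = 290 - 18 = 272)
1/(449555 + M((9 - 1)*1, V(14))) = 1/(449555 + 272) = 1/449827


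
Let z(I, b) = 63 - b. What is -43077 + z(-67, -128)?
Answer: -42886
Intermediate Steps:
-43077 + z(-67, -128) = -43077 + (63 - 1*(-128)) = -43077 + (63 + 128) = -43077 + 191 = -42886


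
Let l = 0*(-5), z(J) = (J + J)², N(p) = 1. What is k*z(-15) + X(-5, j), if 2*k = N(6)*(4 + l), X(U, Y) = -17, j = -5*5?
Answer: 1783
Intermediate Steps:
j = -25
z(J) = 4*J² (z(J) = (2*J)² = 4*J²)
l = 0
k = 2 (k = (1*(4 + 0))/2 = (1*4)/2 = (½)*4 = 2)
k*z(-15) + X(-5, j) = 2*(4*(-15)²) - 17 = 2*(4*225) - 17 = 2*900 - 17 = 1800 - 17 = 1783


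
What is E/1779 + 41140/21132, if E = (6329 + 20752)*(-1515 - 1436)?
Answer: -140726031586/3132819 ≈ -44920.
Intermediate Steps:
E = -79916031 (E = 27081*(-2951) = -79916031)
E/1779 + 41140/21132 = -79916031/1779 + 41140/21132 = -79916031*1/1779 + 41140*(1/21132) = -26638677/593 + 10285/5283 = -140726031586/3132819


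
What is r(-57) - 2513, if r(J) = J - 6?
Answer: -2576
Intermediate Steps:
r(J) = -6 + J
r(-57) - 2513 = (-6 - 57) - 2513 = -63 - 2513 = -2576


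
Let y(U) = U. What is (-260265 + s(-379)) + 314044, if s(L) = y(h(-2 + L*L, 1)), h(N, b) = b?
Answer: 53780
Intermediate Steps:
s(L) = 1
(-260265 + s(-379)) + 314044 = (-260265 + 1) + 314044 = -260264 + 314044 = 53780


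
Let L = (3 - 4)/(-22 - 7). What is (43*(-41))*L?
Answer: -1763/29 ≈ -60.793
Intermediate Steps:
L = 1/29 (L = -1/(-29) = -1*(-1/29) = 1/29 ≈ 0.034483)
(43*(-41))*L = (43*(-41))*(1/29) = -1763*1/29 = -1763/29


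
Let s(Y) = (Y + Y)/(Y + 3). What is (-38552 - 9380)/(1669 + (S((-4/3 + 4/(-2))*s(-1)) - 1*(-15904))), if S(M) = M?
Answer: -143796/52729 ≈ -2.7271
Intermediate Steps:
s(Y) = 2*Y/(3 + Y) (s(Y) = (2*Y)/(3 + Y) = 2*Y/(3 + Y))
(-38552 - 9380)/(1669 + (S((-4/3 + 4/(-2))*s(-1)) - 1*(-15904))) = (-38552 - 9380)/(1669 + ((-4/3 + 4/(-2))*(2*(-1)/(3 - 1)) - 1*(-15904))) = -47932/(1669 + ((-4*⅓ + 4*(-½))*(2*(-1)/2) + 15904)) = -47932/(1669 + ((-4/3 - 2)*(2*(-1)*(½)) + 15904)) = -47932/(1669 + (-10/3*(-1) + 15904)) = -47932/(1669 + (10/3 + 15904)) = -47932/(1669 + 47722/3) = -47932/52729/3 = -47932*3/52729 = -143796/52729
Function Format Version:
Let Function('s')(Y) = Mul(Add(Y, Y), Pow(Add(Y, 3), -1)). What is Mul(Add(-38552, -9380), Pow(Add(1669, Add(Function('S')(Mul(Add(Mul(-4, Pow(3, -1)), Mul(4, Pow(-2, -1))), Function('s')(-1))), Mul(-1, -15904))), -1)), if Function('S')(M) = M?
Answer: Rational(-143796, 52729) ≈ -2.7271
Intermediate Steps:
Function('s')(Y) = Mul(2, Y, Pow(Add(3, Y), -1)) (Function('s')(Y) = Mul(Mul(2, Y), Pow(Add(3, Y), -1)) = Mul(2, Y, Pow(Add(3, Y), -1)))
Mul(Add(-38552, -9380), Pow(Add(1669, Add(Function('S')(Mul(Add(Mul(-4, Pow(3, -1)), Mul(4, Pow(-2, -1))), Function('s')(-1))), Mul(-1, -15904))), -1)) = Mul(Add(-38552, -9380), Pow(Add(1669, Add(Mul(Add(Mul(-4, Pow(3, -1)), Mul(4, Pow(-2, -1))), Mul(2, -1, Pow(Add(3, -1), -1))), Mul(-1, -15904))), -1)) = Mul(-47932, Pow(Add(1669, Add(Mul(Add(Mul(-4, Rational(1, 3)), Mul(4, Rational(-1, 2))), Mul(2, -1, Pow(2, -1))), 15904)), -1)) = Mul(-47932, Pow(Add(1669, Add(Mul(Add(Rational(-4, 3), -2), Mul(2, -1, Rational(1, 2))), 15904)), -1)) = Mul(-47932, Pow(Add(1669, Add(Mul(Rational(-10, 3), -1), 15904)), -1)) = Mul(-47932, Pow(Add(1669, Add(Rational(10, 3), 15904)), -1)) = Mul(-47932, Pow(Add(1669, Rational(47722, 3)), -1)) = Mul(-47932, Pow(Rational(52729, 3), -1)) = Mul(-47932, Rational(3, 52729)) = Rational(-143796, 52729)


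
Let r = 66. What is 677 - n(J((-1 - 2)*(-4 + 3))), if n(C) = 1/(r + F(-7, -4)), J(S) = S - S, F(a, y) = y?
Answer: 41973/62 ≈ 676.98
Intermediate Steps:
J(S) = 0
n(C) = 1/62 (n(C) = 1/(66 - 4) = 1/62)
677 - n(J((-1 - 2)*(-4 + 3))) = 677 - 1*1/62 = 677 - 1/62 = 41973/62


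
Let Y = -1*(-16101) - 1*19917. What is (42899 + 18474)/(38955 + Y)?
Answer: 4721/2703 ≈ 1.7466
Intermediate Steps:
Y = -3816 (Y = 16101 - 19917 = -3816)
(42899 + 18474)/(38955 + Y) = (42899 + 18474)/(38955 - 3816) = 61373/35139 = 61373*(1/35139) = 4721/2703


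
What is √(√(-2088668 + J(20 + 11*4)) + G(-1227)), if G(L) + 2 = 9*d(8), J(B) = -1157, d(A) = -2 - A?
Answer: √(-92 + 5*I*√83593) ≈ 26.044 + 27.754*I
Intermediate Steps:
G(L) = -92 (G(L) = -2 + 9*(-2 - 1*8) = -2 + 9*(-2 - 8) = -2 + 9*(-10) = -2 - 90 = -92)
√(√(-2088668 + J(20 + 11*4)) + G(-1227)) = √(√(-2088668 - 1157) - 92) = √(√(-2089825) - 92) = √(5*I*√83593 - 92) = √(-92 + 5*I*√83593)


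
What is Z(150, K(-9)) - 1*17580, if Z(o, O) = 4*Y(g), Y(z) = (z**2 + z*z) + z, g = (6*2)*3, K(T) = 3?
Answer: -7068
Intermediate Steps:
g = 36 (g = 12*3 = 36)
Y(z) = z + 2*z**2 (Y(z) = (z**2 + z**2) + z = 2*z**2 + z = z + 2*z**2)
Z(o, O) = 10512 (Z(o, O) = 4*(36*(1 + 2*36)) = 4*(36*(1 + 72)) = 4*(36*73) = 4*2628 = 10512)
Z(150, K(-9)) - 1*17580 = 10512 - 1*17580 = 10512 - 17580 = -7068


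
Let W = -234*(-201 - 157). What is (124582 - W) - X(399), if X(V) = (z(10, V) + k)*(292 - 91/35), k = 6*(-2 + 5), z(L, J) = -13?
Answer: 39363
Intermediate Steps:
k = 18 (k = 6*3 = 18)
W = 83772 (W = -234*(-358) = 83772)
X(V) = 1447 (X(V) = (-13 + 18)*(292 - 91/35) = 5*(292 - 91*1/35) = 5*(292 - 13/5) = 5*(1447/5) = 1447)
(124582 - W) - X(399) = (124582 - 1*83772) - 1*1447 = (124582 - 83772) - 1447 = 40810 - 1447 = 39363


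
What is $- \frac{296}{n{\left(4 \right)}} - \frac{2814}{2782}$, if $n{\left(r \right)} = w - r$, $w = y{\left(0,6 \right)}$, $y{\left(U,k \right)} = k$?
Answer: $- \frac{207275}{1391} \approx -149.01$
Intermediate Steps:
$w = 6$
$n{\left(r \right)} = 6 - r$
$- \frac{296}{n{\left(4 \right)}} - \frac{2814}{2782} = - \frac{296}{6 - 4} - \frac{2814}{2782} = - \frac{296}{6 - 4} - \frac{1407}{1391} = - \frac{296}{2} - \frac{1407}{1391} = \left(-296\right) \frac{1}{2} - \frac{1407}{1391} = -148 - \frac{1407}{1391} = - \frac{207275}{1391}$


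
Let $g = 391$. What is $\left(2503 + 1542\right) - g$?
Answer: $3654$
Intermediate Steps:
$\left(2503 + 1542\right) - g = \left(2503 + 1542\right) - 391 = 4045 - 391 = 3654$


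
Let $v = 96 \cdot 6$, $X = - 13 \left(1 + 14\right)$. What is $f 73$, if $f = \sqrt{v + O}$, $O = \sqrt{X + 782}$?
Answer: $73 \sqrt{576 + \sqrt{587}} \approx 1788.5$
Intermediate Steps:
$X = -195$ ($X = \left(-13\right) 15 = -195$)
$O = \sqrt{587}$ ($O = \sqrt{-195 + 782} = \sqrt{587} \approx 24.228$)
$v = 576$
$f = \sqrt{576 + \sqrt{587}} \approx 24.5$
$f 73 = \sqrt{576 + \sqrt{587}} \cdot 73 = 73 \sqrt{576 + \sqrt{587}}$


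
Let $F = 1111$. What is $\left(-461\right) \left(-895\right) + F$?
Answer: $413706$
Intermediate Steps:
$\left(-461\right) \left(-895\right) + F = \left(-461\right) \left(-895\right) + 1111 = 412595 + 1111 = 413706$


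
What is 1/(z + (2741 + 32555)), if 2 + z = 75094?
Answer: 1/110388 ≈ 9.0590e-6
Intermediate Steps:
z = 75092 (z = -2 + 75094 = 75092)
1/(z + (2741 + 32555)) = 1/(75092 + (2741 + 32555)) = 1/(75092 + 35296) = 1/110388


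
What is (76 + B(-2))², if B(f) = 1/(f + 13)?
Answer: 700569/121 ≈ 5789.8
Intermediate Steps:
B(f) = 1/(13 + f)
(76 + B(-2))² = (76 + 1/(13 - 2))² = (76 + 1/11)² = (837/11)² = 700569/121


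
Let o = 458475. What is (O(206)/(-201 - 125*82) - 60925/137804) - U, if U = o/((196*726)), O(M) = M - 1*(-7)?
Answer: -8988944843313/2439681189176 ≈ -3.6845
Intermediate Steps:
O(M) = 7 + M (O(M) = M + 7 = 7 + M)
U = 152825/47432 (U = 458475/((196*726)) = 458475/142296 = 458475*(1/142296) = 152825/47432 ≈ 3.2220)
(O(206)/(-201 - 125*82) - 60925/137804) - U = ((7 + 206)/(-201 - 125*82) - 60925/137804) - 1*152825/47432 = (213/(-201 - 10250) - 60925*1/137804) - 152825/47432 = (213/(-10451) - 60925/137804) - 152825/47432 = (213*(-1/10451) - 60925/137804) - 152825/47432 = (-213/10451 - 60925/137804) - 152825/47432 = -666079427/1440189604 - 152825/47432 = -8988944843313/2439681189176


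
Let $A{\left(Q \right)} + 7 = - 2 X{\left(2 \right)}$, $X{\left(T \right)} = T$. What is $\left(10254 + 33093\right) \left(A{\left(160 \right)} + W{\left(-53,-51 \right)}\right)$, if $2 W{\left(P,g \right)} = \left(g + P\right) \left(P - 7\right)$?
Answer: $134765823$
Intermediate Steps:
$W{\left(P,g \right)} = \frac{\left(-7 + P\right) \left(P + g\right)}{2}$ ($W{\left(P,g \right)} = \frac{\left(g + P\right) \left(P - 7\right)}{2} = \frac{\left(P + g\right) \left(-7 + P\right)}{2} = \frac{\left(-7 + P\right) \left(P + g\right)}{2}$)
$A{\left(Q \right)} = -11$ ($A{\left(Q \right)} = -7 - 4 = -11$)
$\left(10254 + 33093\right) \left(A{\left(160 \right)} + W{\left(-53,-51 \right)}\right) = \left(10254 + 33093\right) \left(-11 + \left(\frac{\left(-53\right)^{2}}{2} - - \frac{371}{2} - - \frac{357}{2} + \frac{1}{2} \left(-53\right) \left(-51\right)\right)\right) = 43347 \left(-11 + \left(\frac{1}{2} \cdot 2809 + \frac{371}{2} + \frac{357}{2} + \frac{2703}{2}\right)\right) = 43347 \left(-11 + \left(\frac{2809}{2} + \frac{371}{2} + \frac{357}{2} + \frac{2703}{2}\right)\right) = 43347 \left(-11 + 3120\right) = 43347 \cdot 3109 = 134765823$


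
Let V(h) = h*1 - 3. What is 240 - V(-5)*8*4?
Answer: 496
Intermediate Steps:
V(h) = -3 + h (V(h) = h - 3 = -3 + h)
240 - V(-5)*8*4 = 240 - (-3 - 5)*8*4 = 240 - (-8*8)*4 = 240 - (-64)*4 = 240 - 1*(-256) = 240 + 256 = 496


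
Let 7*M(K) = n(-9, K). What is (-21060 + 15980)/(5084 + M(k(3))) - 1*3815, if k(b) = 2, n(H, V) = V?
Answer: -13581141/3559 ≈ -3816.0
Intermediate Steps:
M(K) = K/7
(-21060 + 15980)/(5084 + M(k(3))) - 1*3815 = (-21060 + 15980)/(5084 + (⅐)*2) - 1*3815 = -5080/(5084 + 2/7) - 3815 = -5080/35590/7 - 3815 = -5080*7/35590 - 3815 = -3556/3559 - 3815 = -13581141/3559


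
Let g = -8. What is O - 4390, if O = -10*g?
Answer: -4310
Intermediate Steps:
O = 80 (O = -10*(-8) = 80)
O - 4390 = 80 - 4390 = -4310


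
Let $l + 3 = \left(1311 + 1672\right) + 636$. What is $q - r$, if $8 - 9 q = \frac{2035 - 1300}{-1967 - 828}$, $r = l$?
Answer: $- \frac{18187477}{5031} \approx -3615.1$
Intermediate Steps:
$l = 3616$ ($l = -3 + \left(\left(1311 + 1672\right) + 636\right) = -3 + \left(2983 + 636\right) = -3 + 3619 = 3616$)
$r = 3616$
$q = \frac{4619}{5031}$ ($q = \frac{8}{9} - \frac{\left(2035 - 1300\right) \frac{1}{-1967 - 828}}{9} = \frac{8}{9} - \frac{735 \frac{1}{-2795}}{9} = \frac{8}{9} - \frac{735 \left(- \frac{1}{2795}\right)}{9} = \frac{8}{9} - - \frac{49}{1677} = \frac{8}{9} + \frac{49}{1677} = \frac{4619}{5031} \approx 0.91811$)
$q - r = \frac{4619}{5031} - 3616 = - \frac{18187477}{5031}$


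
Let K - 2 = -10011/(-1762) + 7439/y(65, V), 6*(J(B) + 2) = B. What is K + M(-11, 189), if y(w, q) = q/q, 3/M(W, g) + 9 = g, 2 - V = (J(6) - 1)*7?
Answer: 393632471/52860 ≈ 7446.7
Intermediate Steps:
J(B) = -2 + B/6
V = 16 (V = 2 - ((-2 + (1/6)*6) - 1)*7 = 2 - ((-2 + 1) - 1)*7 = 2 - (-1 - 1)*7 = 2 - (-2)*7 = 2 - 1*(-14) = 2 + 14 = 16)
M(W, g) = 3/(-9 + g)
y(w, q) = 1
K = 13121053/1762 (K = 2 + (-10011/(-1762) + 7439/1) = 2 + (-10011*(-1/1762) + 7439*1) = 2 + (10011/1762 + 7439) = 2 + 13117529/1762 = 13121053/1762 ≈ 7446.7)
K + M(-11, 189) = 13121053/1762 + 3/(-9 + 189) = 13121053/1762 + 3/180 = 13121053/1762 + 3*(1/180) = 13121053/1762 + 1/60 = 393632471/52860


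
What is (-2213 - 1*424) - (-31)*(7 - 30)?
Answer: -3350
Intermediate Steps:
(-2213 - 1*424) - (-31)*(7 - 30) = (-2213 - 424) - (-31)*(-23) = -2637 - 1*713 = -2637 - 713 = -3350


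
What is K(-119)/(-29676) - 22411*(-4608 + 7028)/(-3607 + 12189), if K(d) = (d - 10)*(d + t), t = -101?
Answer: -67071255845/10611643 ≈ -6320.5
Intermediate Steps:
K(d) = (-101 + d)*(-10 + d) (K(d) = (d - 10)*(d - 101) = (-10 + d)*(-101 + d) = (-101 + d)*(-10 + d))
K(-119)/(-29676) - 22411*(-4608 + 7028)/(-3607 + 12189) = (1010 + (-119)² - 111*(-119))/(-29676) - 22411*(-4608 + 7028)/(-3607 + 12189) = (1010 + 14161 + 13209)*(-1/29676) - 22411/(8582/2420) = 28380*(-1/29676) - 22411/(8582*(1/2420)) = -2365/2473 - 22411/4291/1210 = -2365/2473 - 22411*1210/4291 = -2365/2473 - 27117310/4291 = -67071255845/10611643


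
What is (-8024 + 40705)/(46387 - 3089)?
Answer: 32681/43298 ≈ 0.75479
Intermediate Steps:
(-8024 + 40705)/(46387 - 3089) = 32681/43298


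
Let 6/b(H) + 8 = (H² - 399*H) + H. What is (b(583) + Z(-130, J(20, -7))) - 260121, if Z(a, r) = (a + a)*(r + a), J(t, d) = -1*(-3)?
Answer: -8164053847/35949 ≈ -2.2710e+5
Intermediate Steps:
J(t, d) = 3
Z(a, r) = 2*a*(a + r) (Z(a, r) = (2*a)*(a + r) = 2*a*(a + r))
b(H) = 6/(-8 + H² - 398*H) (b(H) = 6/(-8 + ((H² - 399*H) + H)) = 6/(-8 + (H² - 398*H)) = 6/(-8 + H² - 398*H))
(b(583) + Z(-130, J(20, -7))) - 260121 = (6/(-8 + 583² - 398*583) + 2*(-130)*(-130 + 3)) - 260121 = (6/(-8 + 339889 - 232034) + 2*(-130)*(-127)) - 260121 = (6/107847 + 33020) - 260121 = (6*(1/107847) + 33020) - 260121 = (2/35949 + 33020) - 260121 = 1187035982/35949 - 260121 = -8164053847/35949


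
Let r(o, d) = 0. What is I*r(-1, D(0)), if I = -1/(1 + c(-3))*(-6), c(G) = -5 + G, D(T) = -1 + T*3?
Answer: 0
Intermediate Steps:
D(T) = -1 + 3*T
I = -6/7 (I = -1/(1 + (-5 - 3))*(-6) = -1/(1 - 8)*(-6) = -1/(-7)*(-6) = -1*(-⅐)*(-6) = (⅐)*(-6) = -6/7 ≈ -0.85714)
I*r(-1, D(0)) = -6/7*0 = 0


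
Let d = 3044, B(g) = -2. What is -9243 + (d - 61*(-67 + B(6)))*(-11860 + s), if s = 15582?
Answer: 26986423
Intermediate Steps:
-9243 + (d - 61*(-67 + B(6)))*(-11860 + s) = -9243 + (3044 - 61*(-67 - 2))*(-11860 + 15582) = -9243 + (3044 - 61*(-69))*3722 = -9243 + (3044 + 4209)*3722 = -9243 + 7253*3722 = -9243 + 26995666 = 26986423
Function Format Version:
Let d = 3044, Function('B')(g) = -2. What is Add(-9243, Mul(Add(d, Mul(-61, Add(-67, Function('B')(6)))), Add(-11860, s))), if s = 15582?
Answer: 26986423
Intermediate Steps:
Add(-9243, Mul(Add(d, Mul(-61, Add(-67, Function('B')(6)))), Add(-11860, s))) = Add(-9243, Mul(Add(3044, Mul(-61, Add(-67, -2))), Add(-11860, 15582))) = Add(-9243, Mul(Add(3044, Mul(-61, -69)), 3722)) = Add(-9243, Mul(Add(3044, 4209), 3722)) = Add(-9243, Mul(7253, 3722)) = Add(-9243, 26995666) = 26986423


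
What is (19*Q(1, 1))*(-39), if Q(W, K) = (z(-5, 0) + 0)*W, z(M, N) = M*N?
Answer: 0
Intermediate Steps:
Q(W, K) = 0 (Q(W, K) = (-5*0 + 0)*W = (0 + 0)*W = 0*W = 0)
(19*Q(1, 1))*(-39) = (19*0)*(-39) = 0*(-39) = 0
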